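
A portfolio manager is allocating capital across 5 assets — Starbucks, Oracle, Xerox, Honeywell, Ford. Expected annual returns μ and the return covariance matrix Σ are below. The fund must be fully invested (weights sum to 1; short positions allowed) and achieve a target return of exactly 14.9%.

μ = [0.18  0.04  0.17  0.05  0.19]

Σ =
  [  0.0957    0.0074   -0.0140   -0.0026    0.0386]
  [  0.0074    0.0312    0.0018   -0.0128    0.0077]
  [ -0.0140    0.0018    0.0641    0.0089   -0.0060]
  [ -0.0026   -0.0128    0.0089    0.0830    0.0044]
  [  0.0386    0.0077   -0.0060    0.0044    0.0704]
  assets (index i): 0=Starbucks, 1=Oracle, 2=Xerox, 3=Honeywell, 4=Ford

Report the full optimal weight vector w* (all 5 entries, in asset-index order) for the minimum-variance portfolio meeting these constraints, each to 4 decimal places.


0.1760  0.1422  0.3688  0.0753  0.2377

x=Σ⁻¹μ = [1.4691  0.3373  3.1255  0.2536  2.1070]
y=Σ⁻¹𝟙 = [7.7780  34.1669  14.7765  15.6327  6.4852]
a=μᵀx=1.222273  b=𝟙ᵀx=7.292537  c=𝟙ᵀy=78.839261  D=ac−b²=43.182037
λ₁=(c·0.149−b)/D = (78.839261·0.149−7.292537)/43.182037 = 0.103157
λ₂=(a−b·0.149)/D = (1.222273−7.292537·0.149)/43.182037 = 0.003142
w* = 0.103157·x + 0.003142·y:
  w_0 = 0.103157·1.4691 + 0.003142·7.7780 = 0.1760  (Starbucks)
  w_1 = 0.103157·0.3373 + 0.003142·34.1669 = 0.1422  (Oracle)
  w_2 = 0.103157·3.1255 + 0.003142·14.7765 = 0.3688  (Xerox)
  w_3 = 0.103157·0.2536 + 0.003142·15.6327 = 0.0753  (Honeywell)
  w_4 = 0.103157·2.1070 + 0.003142·6.4852 = 0.2377  (Ford)
Σw_i=1.0000  μᵀw=0.1490
σ²=wᵀΣw=λ₁·μ_p+λ₂ = 0.103157·0.149 + 0.003142 = 0.018513 ≈ 0.0185


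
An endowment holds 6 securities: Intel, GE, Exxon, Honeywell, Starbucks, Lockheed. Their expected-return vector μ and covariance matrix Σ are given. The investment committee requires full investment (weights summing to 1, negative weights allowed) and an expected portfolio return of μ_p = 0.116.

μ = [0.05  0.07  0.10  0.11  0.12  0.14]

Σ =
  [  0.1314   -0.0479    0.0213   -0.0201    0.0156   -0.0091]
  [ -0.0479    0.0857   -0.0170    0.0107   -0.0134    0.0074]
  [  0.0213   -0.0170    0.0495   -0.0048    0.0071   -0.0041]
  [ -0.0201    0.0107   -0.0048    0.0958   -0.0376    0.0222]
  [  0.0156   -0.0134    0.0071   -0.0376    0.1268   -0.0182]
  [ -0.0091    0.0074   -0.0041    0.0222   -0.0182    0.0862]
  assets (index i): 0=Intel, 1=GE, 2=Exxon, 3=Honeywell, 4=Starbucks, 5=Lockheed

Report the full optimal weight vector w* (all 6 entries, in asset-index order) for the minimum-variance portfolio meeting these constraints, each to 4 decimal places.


-0.0188  0.0699  0.2754  0.1774  0.2228  0.2733

x=Σ⁻¹μ = [0.7470  1.6118  2.3054  1.4793  1.5675  1.6243]
y=Σ⁻¹𝟙 = [13.8043  23.1754  22.6513  14.4927  13.2764  11.2168]
a=μᵀx=0.958940  b=𝟙ᵀx=9.335332  c=𝟙ᵀy=98.616840  D=ac−b²=7.419195
λ₁=(c·0.116−b)/D = (98.616840·0.116−9.335332)/7.419195 = 0.283619
λ₂=(a−b·0.116)/D = (0.958940−9.335332·0.116)/7.419195 = -0.016708
w* = 0.283619·x + -0.016708·y:
  w_0 = 0.283619·0.7470 + -0.016708·13.8043 = -0.0188  (Intel)
  w_1 = 0.283619·1.6118 + -0.016708·23.1754 = 0.0699  (GE)
  w_2 = 0.283619·2.3054 + -0.016708·22.6513 = 0.2754  (Exxon)
  w_3 = 0.283619·1.4793 + -0.016708·14.4927 = 0.1774  (Honeywell)
  w_4 = 0.283619·1.5675 + -0.016708·13.2764 = 0.2228  (Starbucks)
  w_5 = 0.283619·1.6243 + -0.016708·11.2168 = 0.2733  (Lockheed)
Σw_i=1.0000  μᵀw=0.1160
σ²=wᵀΣw=λ₁·μ_p+λ₂ = 0.283619·0.116 + -0.016708 = 0.016192 ≈ 0.0162


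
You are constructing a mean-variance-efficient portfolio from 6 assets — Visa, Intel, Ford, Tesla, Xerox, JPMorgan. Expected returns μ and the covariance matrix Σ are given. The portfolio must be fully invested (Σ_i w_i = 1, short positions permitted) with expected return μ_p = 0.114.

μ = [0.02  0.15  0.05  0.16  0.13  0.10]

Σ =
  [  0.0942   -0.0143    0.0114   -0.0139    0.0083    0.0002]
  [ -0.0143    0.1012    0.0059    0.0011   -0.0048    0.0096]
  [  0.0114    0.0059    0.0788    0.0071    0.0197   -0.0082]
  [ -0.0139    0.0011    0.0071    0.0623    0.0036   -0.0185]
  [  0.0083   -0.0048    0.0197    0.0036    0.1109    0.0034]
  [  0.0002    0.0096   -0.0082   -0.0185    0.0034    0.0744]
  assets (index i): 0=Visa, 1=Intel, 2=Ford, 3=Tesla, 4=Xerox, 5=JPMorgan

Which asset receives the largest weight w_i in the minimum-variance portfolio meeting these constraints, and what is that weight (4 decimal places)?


x=Σ⁻¹μ = [0.8037  1.4213  0.0719  3.2278  0.9971  1.9235]
y=Σ⁻¹𝟙 = [13.9572  9.6096  8.4017  23.2439  5.5708  18.6146]
a=μᵀx=1.071290  b=𝟙ᵀx=8.445352  c=𝟙ᵀy=79.397745  D=ac−b²=13.734074
λ₁=(c·0.114−b)/D = (79.397745·0.114−8.445352)/13.734074 = 0.044123
λ₂=(a−b·0.114)/D = (1.071290−8.445352·0.114)/13.734074 = 0.007902
w* = 0.044123·x + 0.007902·y:
  w_0 = 0.044123·0.8037 + 0.007902·13.9572 = 0.1457  (Visa)
  w_1 = 0.044123·1.4213 + 0.007902·9.6096 = 0.1386  (Intel)
  w_2 = 0.044123·0.0719 + 0.007902·8.4017 = 0.0696  (Ford)
  w_3 = 0.044123·3.2278 + 0.007902·23.2439 = 0.3261  (Tesla)
  w_4 = 0.044123·0.9971 + 0.007902·5.5708 = 0.0880  (Xerox)
  w_5 = 0.044123·1.9235 + 0.007902·18.6146 = 0.2320  (JPMorgan)
Σw_i=1.0000  μᵀw=0.1140
σ²=wᵀΣw=λ₁·μ_p+λ₂ = 0.044123·0.114 + 0.007902 = 0.012932 ≈ 0.0129

Tesla (0.3261)


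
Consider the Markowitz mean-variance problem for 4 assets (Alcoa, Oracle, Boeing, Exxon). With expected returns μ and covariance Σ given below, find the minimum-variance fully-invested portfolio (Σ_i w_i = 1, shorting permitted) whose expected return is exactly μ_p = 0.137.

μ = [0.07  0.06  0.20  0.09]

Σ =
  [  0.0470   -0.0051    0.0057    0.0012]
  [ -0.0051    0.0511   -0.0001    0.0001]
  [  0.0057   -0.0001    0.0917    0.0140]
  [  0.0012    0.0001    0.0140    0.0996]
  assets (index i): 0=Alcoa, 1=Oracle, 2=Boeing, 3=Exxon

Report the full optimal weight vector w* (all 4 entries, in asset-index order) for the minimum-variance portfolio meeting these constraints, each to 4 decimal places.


u=Σ⁻¹μ = [1.3734  1.3140  2.0049  0.6039]
v=Σ⁻¹𝟙 = [22.4262  21.8070  8.2231  8.5922]
a=μᵀu=0.630307  b=𝟙ᵀu=5.296179  c=𝟙ᵀv=61.048553  D=ac−b²=10.429798
λ₁=(c·0.137−b)/D = (61.048553·0.137−5.296179)/10.429798 = 0.294107
λ₂=(a−b·0.137)/D = (0.630307−5.296179·0.137)/10.429798 = -0.009134
w* = 0.294107·u + -0.009134·v:
  w_0 = 0.294107·1.3734 + -0.009134·22.4262 = 0.1991  (Alcoa)
  w_1 = 0.294107·1.3140 + -0.009134·21.8070 = 0.1873  (Oracle)
  w_2 = 0.294107·2.0049 + -0.009134·8.2231 = 0.5145  (Boeing)
  w_3 = 0.294107·0.6039 + -0.009134·8.5922 = 0.0991  (Exxon)
Σw_i=1.0000  μᵀw=0.1370
σ²=wᵀΣw=λ₁·μ_p+λ₂ = 0.294107·0.137 + -0.009134 = 0.031158 ≈ 0.0312

0.1991  0.1873  0.5145  0.0991


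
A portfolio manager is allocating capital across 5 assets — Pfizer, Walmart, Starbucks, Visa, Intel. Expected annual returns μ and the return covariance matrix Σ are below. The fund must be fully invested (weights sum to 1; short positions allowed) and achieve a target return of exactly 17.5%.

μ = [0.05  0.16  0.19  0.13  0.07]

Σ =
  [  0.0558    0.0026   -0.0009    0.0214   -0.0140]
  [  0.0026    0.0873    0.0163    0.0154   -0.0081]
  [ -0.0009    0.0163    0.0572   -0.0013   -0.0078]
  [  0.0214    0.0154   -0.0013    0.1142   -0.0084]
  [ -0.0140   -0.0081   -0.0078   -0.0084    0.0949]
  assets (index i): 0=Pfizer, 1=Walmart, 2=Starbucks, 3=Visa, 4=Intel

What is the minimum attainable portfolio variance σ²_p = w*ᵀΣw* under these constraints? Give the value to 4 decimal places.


u=Σ⁻¹μ = [0.8566  1.1623  3.2044  0.9540  1.3110]
v=Σ⁻¹𝟙 = [19.8208  8.0915  17.8037  5.3372  16.0878]
a=μᵀu=1.053427  b=𝟙ᵀu=7.488357  c=𝟙ᵀv=67.140928  D=ac−b²=14.652574
λ₁=(c·0.175−b)/D = (67.140928·0.175−7.488357)/14.652574 = 0.290823
λ₂=(a−b·0.175)/D = (1.053427−7.488357·0.175)/14.652574 = -0.017542
w* = 0.290823·u + -0.017542·v:
  w_0 = 0.290823·0.8566 + -0.017542·19.8208 = -0.0986  (Pfizer)
  w_1 = 0.290823·1.1623 + -0.017542·8.0915 = 0.1961  (Walmart)
  w_2 = 0.290823·3.2044 + -0.017542·17.8037 = 0.6196  (Starbucks)
  w_3 = 0.290823·0.9540 + -0.017542·5.3372 = 0.1838  (Visa)
  w_4 = 0.290823·1.3110 + -0.017542·16.0878 = 0.0991  (Intel)
Σw_i=1.0000  μᵀw=0.1750
σ²=wᵀΣw=λ₁·μ_p+λ₂ = 0.290823·0.175 + -0.017542 = 0.033352 ≈ 0.0334

0.0334


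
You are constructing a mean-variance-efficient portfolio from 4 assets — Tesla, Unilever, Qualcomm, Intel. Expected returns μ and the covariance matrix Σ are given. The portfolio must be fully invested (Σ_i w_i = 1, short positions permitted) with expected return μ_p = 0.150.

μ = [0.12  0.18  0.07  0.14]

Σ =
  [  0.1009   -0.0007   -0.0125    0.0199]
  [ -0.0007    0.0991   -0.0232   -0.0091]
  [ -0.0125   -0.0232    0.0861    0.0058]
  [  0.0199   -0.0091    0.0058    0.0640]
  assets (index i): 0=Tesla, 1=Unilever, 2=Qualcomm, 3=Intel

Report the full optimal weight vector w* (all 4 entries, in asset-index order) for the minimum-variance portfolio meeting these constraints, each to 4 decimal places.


0.0947  0.4367  0.0796  0.3890

x=Σ⁻¹μ = [0.9731  2.3540  1.4479  2.0884]
y=Σ⁻¹𝟙 = [9.3748  15.1710  16.1605  13.4026]
a=μᵀx=0.934214  b=𝟙ᵀx=6.863358  c=𝟙ᵀy=54.108897  D=ac−b²=3.443611
λ₁=(c·0.150−b)/D = (54.108897·0.150−6.863358)/3.443611 = 0.363855
λ₂=(a−b·0.150)/D = (0.934214−6.863358·0.150)/3.443611 = -0.027671
w* = 0.363855·x + -0.027671·y:
  w_0 = 0.363855·0.9731 + -0.027671·9.3748 = 0.0947  (Tesla)
  w_1 = 0.363855·2.3540 + -0.027671·15.1710 = 0.4367  (Unilever)
  w_2 = 0.363855·1.4479 + -0.027671·16.1605 = 0.0796  (Qualcomm)
  w_3 = 0.363855·2.0884 + -0.027671·13.4026 = 0.3890  (Intel)
Σw_i=1.0000  μᵀw=0.1500
σ²=wᵀΣw=λ₁·μ_p+λ₂ = 0.363855·0.150 + -0.027671 = 0.026907 ≈ 0.0269


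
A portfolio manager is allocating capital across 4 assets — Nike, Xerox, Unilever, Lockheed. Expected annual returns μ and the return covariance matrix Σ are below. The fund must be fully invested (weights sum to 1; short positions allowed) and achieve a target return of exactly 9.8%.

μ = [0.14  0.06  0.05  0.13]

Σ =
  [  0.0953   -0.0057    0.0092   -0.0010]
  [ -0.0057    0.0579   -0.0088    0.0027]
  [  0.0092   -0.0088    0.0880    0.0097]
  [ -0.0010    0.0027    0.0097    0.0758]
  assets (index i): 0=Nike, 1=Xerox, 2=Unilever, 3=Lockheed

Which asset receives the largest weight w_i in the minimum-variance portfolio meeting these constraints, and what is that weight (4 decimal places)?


Xerox (0.3198)

u=Σ⁻¹μ = [1.5227  1.1614  0.3433  1.6498]
v=Σ⁻¹𝟙 = [10.7183  19.4666  10.9509  11.2392]
a=μᵀu=0.514502  b=𝟙ᵀu=4.677199  c=𝟙ᵀv=52.374987  D=ac−b²=5.070840
λ₁=(c·0.098−b)/D = (52.374987·0.098−4.677199)/5.070840 = 0.089837
λ₂=(a−b·0.098)/D = (0.514502−4.677199·0.098)/5.070840 = 0.011070
w* = 0.089837·u + 0.011070·v:
  w_0 = 0.089837·1.5227 + 0.011070·10.7183 = 0.2554  (Nike)
  w_1 = 0.089837·1.1614 + 0.011070·19.4666 = 0.3198  (Xerox)
  w_2 = 0.089837·0.3433 + 0.011070·10.9509 = 0.1521  (Unilever)
  w_3 = 0.089837·1.6498 + 0.011070·11.2392 = 0.2726  (Lockheed)
Σw_i=1.0000  μᵀw=0.0980
σ²=wᵀΣw=λ₁·μ_p+λ₂ = 0.089837·0.098 + 0.011070 = 0.019874 ≈ 0.0199


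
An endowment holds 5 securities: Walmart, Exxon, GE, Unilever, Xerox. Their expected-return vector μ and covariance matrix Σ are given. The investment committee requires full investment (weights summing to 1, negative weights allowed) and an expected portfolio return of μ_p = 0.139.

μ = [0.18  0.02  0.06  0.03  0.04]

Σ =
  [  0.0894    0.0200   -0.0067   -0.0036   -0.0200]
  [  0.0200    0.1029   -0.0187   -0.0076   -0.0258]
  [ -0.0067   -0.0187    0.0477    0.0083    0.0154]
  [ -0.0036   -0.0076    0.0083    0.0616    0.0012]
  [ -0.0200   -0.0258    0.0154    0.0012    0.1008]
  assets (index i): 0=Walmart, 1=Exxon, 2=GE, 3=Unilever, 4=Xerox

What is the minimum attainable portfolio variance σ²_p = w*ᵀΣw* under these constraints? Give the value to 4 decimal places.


0.0392

p=Σ⁻¹μ = [2.2388  0.2098  1.3564  0.4477  0.6822]
q=Σ⁻¹𝟙 = [12.8638  15.6135  21.9886  15.6974  12.9230]
a=μᵀp=0.529281  b=𝟙ᵀp=4.934917  c=𝟙ᵀq=79.086308  D=ac−b²=17.505441
λ₁=(c·0.139−b)/D = (79.086308·0.139−4.934917)/17.505441 = 0.346068
λ₂=(a−b·0.139)/D = (0.529281−4.934917·0.139)/17.505441 = -0.008950
w* = 0.346068·p + -0.008950·q:
  w_0 = 0.346068·2.2388 + -0.008950·12.8638 = 0.6596  (Walmart)
  w_1 = 0.346068·0.2098 + -0.008950·15.6135 = -0.0671  (Exxon)
  w_2 = 0.346068·1.3564 + -0.008950·21.9886 = 0.2726  (GE)
  w_3 = 0.346068·0.4477 + -0.008950·15.6974 = 0.0144  (Unilever)
  w_4 = 0.346068·0.6822 + -0.008950·12.9230 = 0.1204  (Xerox)
Σw_i=1.0000  μᵀw=0.1390
σ²=wᵀΣw=λ₁·μ_p+λ₂ = 0.346068·0.139 + -0.008950 = 0.039154 ≈ 0.0392


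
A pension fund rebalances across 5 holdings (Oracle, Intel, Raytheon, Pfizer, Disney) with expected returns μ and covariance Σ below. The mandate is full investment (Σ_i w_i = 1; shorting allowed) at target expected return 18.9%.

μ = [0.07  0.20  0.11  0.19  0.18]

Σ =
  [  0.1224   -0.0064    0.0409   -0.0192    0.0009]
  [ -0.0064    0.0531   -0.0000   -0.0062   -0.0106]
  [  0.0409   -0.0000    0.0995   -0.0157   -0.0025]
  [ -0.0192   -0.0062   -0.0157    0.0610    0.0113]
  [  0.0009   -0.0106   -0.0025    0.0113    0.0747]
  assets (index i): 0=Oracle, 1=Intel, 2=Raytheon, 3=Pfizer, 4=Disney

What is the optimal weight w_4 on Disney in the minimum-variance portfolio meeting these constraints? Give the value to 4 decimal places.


g=Σ⁻¹μ = [0.9375  4.8318  1.3813  3.7826  2.5580]
h=Σ⁻¹𝟙 = [9.5084  25.3115  9.9539  21.9502  13.8767]
a=μᵀg=2.363054  b=𝟙ᵀg=13.491164  c=𝟙ᵀh=80.600751  D=ac−b²=8.452431
λ₁=(c·0.189−b)/D = (80.600751·0.189−13.491164)/8.452431 = 0.206139
λ₂=(a−b·0.189)/D = (2.363054−13.491164·0.189)/8.452431 = -0.022097
w* = 0.206139·g + -0.022097·h:
  w_0 = 0.206139·0.9375 + -0.022097·9.5084 = -0.0169  (Oracle)
  w_1 = 0.206139·4.8318 + -0.022097·25.3115 = 0.4367  (Intel)
  w_2 = 0.206139·1.3813 + -0.022097·9.9539 = 0.0648  (Raytheon)
  w_3 = 0.206139·3.7826 + -0.022097·21.9502 = 0.2947  (Pfizer)
  w_4 = 0.206139·2.5580 + -0.022097·13.8767 = 0.2207  (Disney)
Σw_i=1.0000  μᵀw=0.1890
σ²=wᵀΣw=λ₁·μ_p+λ₂ = 0.206139·0.189 + -0.022097 = 0.016863 ≈ 0.0169

0.2207


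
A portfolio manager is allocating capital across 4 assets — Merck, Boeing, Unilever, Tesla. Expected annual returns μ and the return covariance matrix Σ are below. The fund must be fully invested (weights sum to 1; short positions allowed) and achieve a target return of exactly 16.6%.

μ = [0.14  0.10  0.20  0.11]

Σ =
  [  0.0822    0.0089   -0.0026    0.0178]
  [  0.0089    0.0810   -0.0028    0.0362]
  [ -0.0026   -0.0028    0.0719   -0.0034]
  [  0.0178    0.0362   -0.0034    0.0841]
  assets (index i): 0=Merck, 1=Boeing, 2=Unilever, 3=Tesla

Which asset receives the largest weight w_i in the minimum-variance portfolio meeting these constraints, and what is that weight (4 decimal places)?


Unilever (0.5466)

p=Σ⁻¹μ = [1.5446  0.8350  2.9050  0.7391]
q=Σ⁻¹𝟙 = [10.2701  8.8171  14.9315  6.5253]
a=μᵀp=0.962032  b=𝟙ᵀp=6.023611  c=𝟙ᵀq=40.544037  D=ac−b²=2.720774
λ₁=(c·0.166−b)/D = (40.544037·0.166−6.023611)/2.720774 = 0.259742
λ₂=(a−b·0.166)/D = (0.962032−6.023611·0.166)/2.720774 = -0.013925
w* = 0.259742·p + -0.013925·q:
  w_0 = 0.259742·1.5446 + -0.013925·10.2701 = 0.2582  (Merck)
  w_1 = 0.259742·0.8350 + -0.013925·8.8171 = 0.0941  (Boeing)
  w_2 = 0.259742·2.9050 + -0.013925·14.9315 = 0.5466  (Unilever)
  w_3 = 0.259742·0.7391 + -0.013925·6.5253 = 0.1011  (Tesla)
Σw_i=1.0000  μᵀw=0.1660
σ²=wᵀΣw=λ₁·μ_p+λ₂ = 0.259742·0.166 + -0.013925 = 0.029192 ≈ 0.0292


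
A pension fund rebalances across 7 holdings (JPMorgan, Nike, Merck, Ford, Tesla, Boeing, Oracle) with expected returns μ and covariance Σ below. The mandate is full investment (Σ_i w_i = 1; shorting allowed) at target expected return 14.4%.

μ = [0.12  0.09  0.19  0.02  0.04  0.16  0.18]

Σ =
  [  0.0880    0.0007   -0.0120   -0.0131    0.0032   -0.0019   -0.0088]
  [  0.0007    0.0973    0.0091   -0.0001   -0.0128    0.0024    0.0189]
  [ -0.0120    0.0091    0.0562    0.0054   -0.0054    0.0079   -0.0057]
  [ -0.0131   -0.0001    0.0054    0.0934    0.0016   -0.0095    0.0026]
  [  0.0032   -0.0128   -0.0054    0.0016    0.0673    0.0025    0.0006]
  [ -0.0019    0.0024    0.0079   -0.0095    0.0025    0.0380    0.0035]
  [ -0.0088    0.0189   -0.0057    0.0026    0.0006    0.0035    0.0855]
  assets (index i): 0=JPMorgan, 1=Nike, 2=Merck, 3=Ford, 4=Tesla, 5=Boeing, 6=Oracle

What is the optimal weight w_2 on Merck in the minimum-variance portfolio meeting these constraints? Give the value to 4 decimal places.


x=Σ⁻¹μ = [2.2323  0.1072  3.6007  0.5931  0.6338  3.4535  2.3875]
y=Σ⁻¹𝟙 = [16.9368  7.7219  18.0606  13.9350  15.6347  24.3247  11.4070]
a=μᵀx=1.981188  b=𝟙ᵀx=13.008201  c=𝟙ᵀy=108.020711  D=ac−b²=44.796060
λ₁=(c·0.144−b)/D = (108.020711·0.144−13.008201)/44.796060 = 0.056853
λ₂=(a−b·0.144)/D = (1.981188−13.008201·0.144)/44.796060 = 0.002411
w* = 0.056853·x + 0.002411·y:
  w_0 = 0.056853·2.2323 + 0.002411·16.9368 = 0.1678  (JPMorgan)
  w_1 = 0.056853·0.1072 + 0.002411·7.7219 = 0.0247  (Nike)
  w_2 = 0.056853·3.6007 + 0.002411·18.0606 = 0.2483  (Merck)
  w_3 = 0.056853·0.5931 + 0.002411·13.9350 = 0.0673  (Ford)
  w_4 = 0.056853·0.6338 + 0.002411·15.6347 = 0.0737  (Tesla)
  w_5 = 0.056853·3.4535 + 0.002411·24.3247 = 0.2550  (Boeing)
  w_6 = 0.056853·2.3875 + 0.002411·11.4070 = 0.1632  (Oracle)
Σw_i=1.0000  μᵀw=0.1440
σ²=wᵀΣw=λ₁·μ_p+λ₂ = 0.056853·0.144 + 0.002411 = 0.010598 ≈ 0.0106

0.2483


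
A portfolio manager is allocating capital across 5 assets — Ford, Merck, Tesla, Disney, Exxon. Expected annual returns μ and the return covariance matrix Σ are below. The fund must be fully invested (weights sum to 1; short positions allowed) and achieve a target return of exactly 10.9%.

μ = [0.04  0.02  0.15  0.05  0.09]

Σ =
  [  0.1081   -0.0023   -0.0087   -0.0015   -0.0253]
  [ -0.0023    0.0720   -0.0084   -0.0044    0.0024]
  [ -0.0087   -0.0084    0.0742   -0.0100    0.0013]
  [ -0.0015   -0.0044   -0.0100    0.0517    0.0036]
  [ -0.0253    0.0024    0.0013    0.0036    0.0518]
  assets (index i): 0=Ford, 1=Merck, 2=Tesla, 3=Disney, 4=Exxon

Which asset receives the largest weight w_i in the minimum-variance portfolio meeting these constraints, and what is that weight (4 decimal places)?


u=Σ⁻¹μ = [1.0794  0.6018  2.3633  1.3617  2.0828]
v=Σ⁻¹𝟙 = [17.3909  17.4118  20.2203  23.5094  24.8510]
a=μᵀu=0.665243  b=𝟙ᵀu=7.488983  c=𝟙ᵀv=103.383467  D=ac−b²=12.690237
λ₁=(c·0.109−b)/D = (103.383467·0.109−7.488983)/12.690237 = 0.297852
λ₂=(a−b·0.109)/D = (0.665243−7.488983·0.109)/12.690237 = -0.011903
w* = 0.297852·u + -0.011903·v:
  w_0 = 0.297852·1.0794 + -0.011903·17.3909 = 0.1145  (Ford)
  w_1 = 0.297852·0.6018 + -0.011903·17.4118 = -0.0280  (Merck)
  w_2 = 0.297852·2.3633 + -0.011903·20.2203 = 0.4632  (Tesla)
  w_3 = 0.297852·1.3617 + -0.011903·23.5094 = 0.1258  (Disney)
  w_4 = 0.297852·2.0828 + -0.011903·24.8510 = 0.3246  (Exxon)
Σw_i=1.0000  μᵀw=0.1090
σ²=wᵀΣw=λ₁·μ_p+λ₂ = 0.297852·0.109 + -0.011903 = 0.020563 ≈ 0.0206

Tesla (0.4632)


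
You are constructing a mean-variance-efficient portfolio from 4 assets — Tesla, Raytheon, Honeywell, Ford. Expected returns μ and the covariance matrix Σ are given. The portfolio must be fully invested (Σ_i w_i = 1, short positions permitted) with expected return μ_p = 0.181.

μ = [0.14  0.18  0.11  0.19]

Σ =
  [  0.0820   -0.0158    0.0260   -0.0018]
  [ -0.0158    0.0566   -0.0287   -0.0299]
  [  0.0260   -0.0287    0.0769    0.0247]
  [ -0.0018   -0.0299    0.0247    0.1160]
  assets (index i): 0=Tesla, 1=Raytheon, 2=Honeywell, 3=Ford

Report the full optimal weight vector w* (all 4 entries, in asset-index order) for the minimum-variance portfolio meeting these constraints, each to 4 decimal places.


0.1811  0.5359  -0.0677  0.3507

p=Σ⁻¹μ = [2.3389  6.4262  2.1127  2.8808]
q=Σ⁻¹𝟙 = [14.3372  38.5965  17.7385  15.0147]
a=μᵀp=2.263910  b=𝟙ᵀp=13.758594  c=𝟙ᵀq=85.686827  D=ac−b²=4.688396
λ₁=(c·0.181−b)/D = (85.686827·0.181−13.758594)/4.688396 = 0.373416
λ₂=(a−b·0.181)/D = (2.263910−13.758594·0.181)/4.688396 = -0.048288
w* = 0.373416·p + -0.048288·q:
  w_0 = 0.373416·2.3389 + -0.048288·14.3372 = 0.1811  (Tesla)
  w_1 = 0.373416·6.4262 + -0.048288·38.5965 = 0.5359  (Raytheon)
  w_2 = 0.373416·2.1127 + -0.048288·17.7385 = -0.0677  (Honeywell)
  w_3 = 0.373416·2.8808 + -0.048288·15.0147 = 0.3507  (Ford)
Σw_i=1.0000  μᵀw=0.1810
σ²=wᵀΣw=λ₁·μ_p+λ₂ = 0.373416·0.181 + -0.048288 = 0.019300 ≈ 0.0193


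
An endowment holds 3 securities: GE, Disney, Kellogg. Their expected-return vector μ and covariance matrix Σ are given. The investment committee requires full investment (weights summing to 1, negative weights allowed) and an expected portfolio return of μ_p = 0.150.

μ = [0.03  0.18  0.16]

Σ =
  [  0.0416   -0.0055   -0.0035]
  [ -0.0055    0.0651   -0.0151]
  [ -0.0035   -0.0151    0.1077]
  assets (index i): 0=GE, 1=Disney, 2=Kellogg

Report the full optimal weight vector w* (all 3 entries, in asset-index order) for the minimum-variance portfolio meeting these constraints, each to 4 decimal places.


0.1582  0.5280  0.3138

x=Σ⁻¹μ = [1.3309  3.3407  1.9972]
y=Σ⁻¹𝟙 = [27.8849  20.7557  13.1013]
a=μᵀx=0.960805  b=𝟙ᵀx=6.668778  c=𝟙ᵀy=61.741861  D=ac−b²=14.849312
λ₁=(c·0.150−b)/D = (61.741861·0.150−6.668778)/14.849312 = 0.174587
λ₂=(a−b·0.150)/D = (0.960805−6.668778·0.150)/14.849312 = -0.002661
w* = 0.174587·x + -0.002661·y:
  w_0 = 0.174587·1.3309 + -0.002661·27.8849 = 0.1582  (GE)
  w_1 = 0.174587·3.3407 + -0.002661·20.7557 = 0.5280  (Disney)
  w_2 = 0.174587·1.9972 + -0.002661·13.1013 = 0.3138  (Kellogg)
Σw_i=1.0000  μᵀw=0.1500
σ²=wᵀΣw=λ₁·μ_p+λ₂ = 0.174587·0.150 + -0.002661 = 0.023527 ≈ 0.0235


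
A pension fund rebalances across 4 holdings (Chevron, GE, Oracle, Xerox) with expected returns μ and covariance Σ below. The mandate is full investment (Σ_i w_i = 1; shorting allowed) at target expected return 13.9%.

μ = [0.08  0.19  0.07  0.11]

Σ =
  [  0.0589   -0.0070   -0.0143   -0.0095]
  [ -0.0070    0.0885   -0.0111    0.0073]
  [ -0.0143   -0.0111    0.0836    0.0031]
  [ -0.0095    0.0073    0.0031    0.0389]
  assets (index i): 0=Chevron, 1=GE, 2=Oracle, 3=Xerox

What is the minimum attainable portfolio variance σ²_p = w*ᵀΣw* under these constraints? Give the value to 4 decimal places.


g=Σ⁻¹μ = [2.4471  2.2850  1.4525  2.8808]
h=Σ⁻¹𝟙 = [27.3686  13.2883  17.3502  28.5144]
a=μᵀg=1.048479  b=𝟙ᵀg=9.065367  c=𝟙ᵀh=86.521564  D=ac−b²=8.535147
λ₁=(c·0.139−b)/D = (86.521564·0.139−9.065367)/8.535147 = 0.346934
λ₂=(a−b·0.139)/D = (1.048479−9.065367·0.139)/8.535147 = -0.024792
w* = 0.346934·g + -0.024792·h:
  w_0 = 0.346934·2.4471 + -0.024792·27.3686 = 0.1704  (Chevron)
  w_1 = 0.346934·2.2850 + -0.024792·13.2883 = 0.4633  (GE)
  w_2 = 0.346934·1.4525 + -0.024792·17.3502 = 0.0738  (Oracle)
  w_3 = 0.346934·2.8808 + -0.024792·28.5144 = 0.2925  (Xerox)
Σw_i=1.0000  μᵀw=0.1390
σ²=wᵀΣw=λ₁·μ_p+λ₂ = 0.346934·0.139 + -0.024792 = 0.023431 ≈ 0.0234

0.0234


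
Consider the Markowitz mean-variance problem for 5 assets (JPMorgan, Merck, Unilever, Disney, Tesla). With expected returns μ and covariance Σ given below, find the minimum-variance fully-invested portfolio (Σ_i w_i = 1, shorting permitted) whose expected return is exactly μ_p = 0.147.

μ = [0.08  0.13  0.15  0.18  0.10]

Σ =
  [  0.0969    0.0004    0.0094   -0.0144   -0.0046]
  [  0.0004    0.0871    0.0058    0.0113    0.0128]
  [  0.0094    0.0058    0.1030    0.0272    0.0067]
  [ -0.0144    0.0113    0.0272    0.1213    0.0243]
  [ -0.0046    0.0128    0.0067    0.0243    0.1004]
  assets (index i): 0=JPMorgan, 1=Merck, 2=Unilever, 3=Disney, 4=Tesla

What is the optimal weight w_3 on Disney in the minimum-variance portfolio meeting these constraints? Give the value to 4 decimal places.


x=Σ⁻¹μ = [0.9250  1.1943  0.9636  1.1579  0.5416]
y=Σ⁻¹𝟙 = [10.8994  9.1685  6.1797  5.8008  7.4743]
a=μᵀx=0.636382  b=𝟙ᵀx=4.782387  c=𝟙ᵀy=39.522727  D=ac−b²=2.280336
λ₁=(c·0.147−b)/D = (39.522727·0.147−4.782387)/2.280336 = 0.450571
λ₂=(a−b·0.147)/D = (0.636382−4.782387·0.147)/2.280336 = -0.029219
w* = 0.450571·x + -0.029219·y:
  w_0 = 0.450571·0.9250 + -0.029219·10.8994 = 0.0983  (JPMorgan)
  w_1 = 0.450571·1.1943 + -0.029219·9.1685 = 0.2702  (Merck)
  w_2 = 0.450571·0.9636 + -0.029219·6.1797 = 0.2536  (Unilever)
  w_3 = 0.450571·1.1579 + -0.029219·5.8008 = 0.3522  (Disney)
  w_4 = 0.450571·0.5416 + -0.029219·7.4743 = 0.0256  (Tesla)
Σw_i=1.0000  μᵀw=0.1470
σ²=wᵀΣw=λ₁·μ_p+λ₂ = 0.450571·0.147 + -0.029219 = 0.037015 ≈ 0.0370

0.3522


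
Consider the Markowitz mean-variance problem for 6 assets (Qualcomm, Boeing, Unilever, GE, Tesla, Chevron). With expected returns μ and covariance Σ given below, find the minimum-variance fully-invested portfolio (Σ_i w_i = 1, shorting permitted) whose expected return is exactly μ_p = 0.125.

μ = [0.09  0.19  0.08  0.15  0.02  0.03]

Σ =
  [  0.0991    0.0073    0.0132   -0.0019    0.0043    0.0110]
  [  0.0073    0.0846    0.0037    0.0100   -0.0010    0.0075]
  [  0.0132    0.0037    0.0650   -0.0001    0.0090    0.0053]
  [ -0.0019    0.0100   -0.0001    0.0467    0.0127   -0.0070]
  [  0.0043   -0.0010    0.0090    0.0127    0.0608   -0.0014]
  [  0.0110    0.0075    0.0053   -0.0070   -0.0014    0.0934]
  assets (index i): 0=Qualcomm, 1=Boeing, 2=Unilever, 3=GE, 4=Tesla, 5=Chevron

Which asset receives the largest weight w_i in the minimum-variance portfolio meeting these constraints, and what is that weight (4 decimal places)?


GE (0.3943)

g=Σ⁻¹μ = [0.6903  1.7535  1.0397  3.0344  -0.4728  0.2604]
h=Σ⁻¹𝟙 = [6.7754  7.7603  11.2729  18.6533  10.7658  10.2052]
a=μᵀg=0.931983  b=𝟙ᵀg=6.305540  c=𝟙ᵀh=65.432876  D=ac−b²=21.222500
λ₁=(c·0.125−b)/D = (65.432876·0.125−6.305540)/21.222500 = 0.088282
λ₂=(a−b·0.125)/D = (0.931983−6.305540·0.125)/21.222500 = 0.006775
w* = 0.088282·g + 0.006775·h:
  w_0 = 0.088282·0.6903 + 0.006775·6.7754 = 0.1068  (Qualcomm)
  w_1 = 0.088282·1.7535 + 0.006775·7.7603 = 0.2074  (Boeing)
  w_2 = 0.088282·1.0397 + 0.006775·11.2729 = 0.1682  (Unilever)
  w_3 = 0.088282·3.0344 + 0.006775·18.6533 = 0.3943  (GE)
  w_4 = 0.088282·-0.4728 + 0.006775·10.7658 = 0.0312  (Tesla)
  w_5 = 0.088282·0.2604 + 0.006775·10.2052 = 0.0921  (Chevron)
Σw_i=1.0000  μᵀw=0.1250
σ²=wᵀΣw=λ₁·μ_p+λ₂ = 0.088282·0.125 + 0.006775 = 0.017811 ≈ 0.0178


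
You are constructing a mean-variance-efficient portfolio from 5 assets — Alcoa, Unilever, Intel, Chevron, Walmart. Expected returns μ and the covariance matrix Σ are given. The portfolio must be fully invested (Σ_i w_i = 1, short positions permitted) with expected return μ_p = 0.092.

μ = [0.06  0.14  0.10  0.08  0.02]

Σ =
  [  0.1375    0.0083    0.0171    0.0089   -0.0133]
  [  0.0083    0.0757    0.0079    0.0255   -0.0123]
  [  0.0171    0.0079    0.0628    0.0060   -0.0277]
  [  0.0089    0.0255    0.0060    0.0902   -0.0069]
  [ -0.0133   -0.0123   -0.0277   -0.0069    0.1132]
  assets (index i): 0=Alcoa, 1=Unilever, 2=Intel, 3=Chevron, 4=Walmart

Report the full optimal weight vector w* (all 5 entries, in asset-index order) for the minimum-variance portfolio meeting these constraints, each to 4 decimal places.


x=Σ⁻¹μ = [0.1853  1.6702  1.6540  0.3481  0.8059]
y=Σ⁻¹𝟙 = [5.2612  10.6601  19.4122  7.4723  15.8160]
a=μᵀx=0.454305  b=𝟙ᵀx=4.663412  c=𝟙ᵀy=58.621835  D=ac−b²=4.884792
λ₁=(c·0.092−b)/D = (58.621835·0.092−4.663412)/4.884792 = 0.149402
λ₂=(a−b·0.092)/D = (0.454305−4.663412·0.092)/4.884792 = 0.005173
w* = 0.149402·x + 0.005173·y:
  w_0 = 0.149402·0.1853 + 0.005173·5.2612 = 0.0549  (Alcoa)
  w_1 = 0.149402·1.6702 + 0.005173·10.6601 = 0.3047  (Unilever)
  w_2 = 0.149402·1.6540 + 0.005173·19.4122 = 0.3475  (Intel)
  w_3 = 0.149402·0.3481 + 0.005173·7.4723 = 0.0907  (Chevron)
  w_4 = 0.149402·0.8059 + 0.005173·15.8160 = 0.2022  (Walmart)
Σw_i=1.0000  μᵀw=0.0920
σ²=wᵀΣw=λ₁·μ_p+λ₂ = 0.149402·0.092 + 0.005173 = 0.018918 ≈ 0.0189

0.0549  0.3047  0.3475  0.0907  0.2022


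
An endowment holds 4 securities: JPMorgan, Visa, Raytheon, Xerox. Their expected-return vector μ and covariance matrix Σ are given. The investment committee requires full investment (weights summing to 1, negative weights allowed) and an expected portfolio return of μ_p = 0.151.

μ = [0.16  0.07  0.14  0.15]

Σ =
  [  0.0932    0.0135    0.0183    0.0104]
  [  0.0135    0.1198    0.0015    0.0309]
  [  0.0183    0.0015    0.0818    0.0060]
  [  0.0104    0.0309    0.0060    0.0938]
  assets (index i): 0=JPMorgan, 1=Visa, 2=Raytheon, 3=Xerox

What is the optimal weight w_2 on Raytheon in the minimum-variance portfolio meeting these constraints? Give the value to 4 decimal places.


0.3263

g=Σ⁻¹μ = [1.2963  0.0744  1.3214  1.3464]
h=Σ⁻¹𝟙 = [7.1448  5.5040  9.9816  7.4172]
a=μᵀg=0.599562  b=𝟙ᵀg=4.038442  c=𝟙ᵀh=30.047543  D=ac−b²=1.706351
λ₁=(c·0.151−b)/D = (30.047543·0.151−4.038442)/1.706351 = 0.292283
λ₂=(a−b·0.151)/D = (0.599562−4.038442·0.151)/1.706351 = -0.006003
w* = 0.292283·g + -0.006003·h:
  w_0 = 0.292283·1.2963 + -0.006003·7.1448 = 0.3360  (JPMorgan)
  w_1 = 0.292283·0.0744 + -0.006003·5.5040 = -0.0113  (Visa)
  w_2 = 0.292283·1.3214 + -0.006003·9.9816 = 0.3263  (Raytheon)
  w_3 = 0.292283·1.3464 + -0.006003·7.4172 = 0.3490  (Xerox)
Σw_i=1.0000  μᵀw=0.1510
σ²=wᵀΣw=λ₁·μ_p+λ₂ = 0.292283·0.151 + -0.006003 = 0.038132 ≈ 0.0381


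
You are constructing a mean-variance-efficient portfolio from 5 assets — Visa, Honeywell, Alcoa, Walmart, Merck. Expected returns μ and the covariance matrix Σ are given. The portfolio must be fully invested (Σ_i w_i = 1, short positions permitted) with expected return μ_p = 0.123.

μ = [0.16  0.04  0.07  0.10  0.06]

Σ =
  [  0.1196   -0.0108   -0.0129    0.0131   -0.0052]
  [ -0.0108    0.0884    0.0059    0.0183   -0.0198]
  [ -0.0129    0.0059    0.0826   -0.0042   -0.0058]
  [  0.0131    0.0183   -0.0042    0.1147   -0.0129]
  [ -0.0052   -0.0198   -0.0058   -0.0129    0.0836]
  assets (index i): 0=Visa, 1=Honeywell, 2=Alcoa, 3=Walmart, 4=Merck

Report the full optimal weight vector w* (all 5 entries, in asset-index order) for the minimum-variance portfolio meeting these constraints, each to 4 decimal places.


g=Σ⁻¹μ = [1.4880  0.6588  1.1538  0.7701  1.1652]
h=Σ⁻¹𝟙 = [11.1483  14.1793  14.5088  7.7631  18.2179]
a=μᵀg=0.492121  b=𝟙ᵀg=5.235893  c=𝟙ᵀh=65.817316  D=ac−b²=4.975529
λ₁=(c·0.123−b)/D = (65.817316·0.123−5.235893)/4.975529 = 0.574740
λ₂=(a−b·0.123)/D = (0.492121−5.235893·0.123)/4.975529 = -0.030528
w* = 0.574740·g + -0.030528·h:
  w_0 = 0.574740·1.4880 + -0.030528·11.1483 = 0.5149  (Visa)
  w_1 = 0.574740·0.6588 + -0.030528·14.1793 = -0.0542  (Honeywell)
  w_2 = 0.574740·1.1538 + -0.030528·14.5088 = 0.2202  (Alcoa)
  w_3 = 0.574740·0.7701 + -0.030528·7.7631 = 0.2056  (Walmart)
  w_4 = 0.574740·1.1652 + -0.030528·18.2179 = 0.1135  (Merck)
Σw_i=1.0000  μᵀw=0.1230
σ²=wᵀΣw=λ₁·μ_p+λ₂ = 0.574740·0.123 + -0.030528 = 0.040165 ≈ 0.0402

0.5149  -0.0542  0.2202  0.2056  0.1135


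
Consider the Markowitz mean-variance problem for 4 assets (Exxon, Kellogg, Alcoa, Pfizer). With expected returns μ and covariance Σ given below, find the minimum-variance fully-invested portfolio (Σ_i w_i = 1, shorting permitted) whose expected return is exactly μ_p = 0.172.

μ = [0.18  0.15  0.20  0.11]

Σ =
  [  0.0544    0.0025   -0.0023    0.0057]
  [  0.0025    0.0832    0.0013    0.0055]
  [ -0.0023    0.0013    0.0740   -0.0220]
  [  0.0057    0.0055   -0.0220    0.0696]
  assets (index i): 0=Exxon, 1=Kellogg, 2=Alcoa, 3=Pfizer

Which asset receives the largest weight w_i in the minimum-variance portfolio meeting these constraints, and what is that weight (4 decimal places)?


Alcoa (0.3635)

p=Σ⁻¹μ = [3.1453  1.5025  3.4569  2.2968]
q=Σ⁻¹𝟙 = [16.8212  10.0024  19.3014  18.3008]
a=μᵀp=1.735562  b=𝟙ᵀp=10.401545  c=𝟙ᵀq=64.425813  D=ac−b²=3.622834
λ₁=(c·0.172−b)/D = (64.425813·0.172−10.401545)/3.622834 = 0.187614
λ₂=(a−b·0.172)/D = (1.735562−10.401545·0.172)/3.622834 = -0.014769
w* = 0.187614·p + -0.014769·q:
  w_0 = 0.187614·3.1453 + -0.014769·16.8212 = 0.3417  (Exxon)
  w_1 = 0.187614·1.5025 + -0.014769·10.0024 = 0.1342  (Kellogg)
  w_2 = 0.187614·3.4569 + -0.014769·19.3014 = 0.3635  (Alcoa)
  w_3 = 0.187614·2.2968 + -0.014769·18.3008 = 0.1606  (Pfizer)
Σw_i=1.0000  μᵀw=0.1720
σ²=wᵀΣw=λ₁·μ_p+λ₂ = 0.187614·0.172 + -0.014769 = 0.017501 ≈ 0.0175


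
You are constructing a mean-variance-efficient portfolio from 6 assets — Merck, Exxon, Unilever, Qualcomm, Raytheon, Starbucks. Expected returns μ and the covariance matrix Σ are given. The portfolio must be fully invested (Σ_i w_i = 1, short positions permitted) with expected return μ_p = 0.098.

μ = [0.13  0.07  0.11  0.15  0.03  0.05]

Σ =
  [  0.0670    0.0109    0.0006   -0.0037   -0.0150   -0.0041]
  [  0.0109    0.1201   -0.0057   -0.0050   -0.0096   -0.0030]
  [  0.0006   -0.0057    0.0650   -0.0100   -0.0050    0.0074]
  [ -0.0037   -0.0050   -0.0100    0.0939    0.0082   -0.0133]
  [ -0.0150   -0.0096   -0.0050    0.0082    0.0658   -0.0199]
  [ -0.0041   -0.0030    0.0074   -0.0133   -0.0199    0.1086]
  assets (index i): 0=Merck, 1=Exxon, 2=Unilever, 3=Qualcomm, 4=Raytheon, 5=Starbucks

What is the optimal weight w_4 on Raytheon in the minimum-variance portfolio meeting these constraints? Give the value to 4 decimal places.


0.1742

g=Σ⁻¹μ = [2.2544  0.6781  2.0261  1.9558  1.2496  0.8947]
h=Σ⁻¹𝟙 = [20.5476  10.3594  18.4668  13.9163  25.7288  15.4306]
a=μᵀg=0.938986  b=𝟙ᵀg=9.058528  c=𝟙ᵀh=104.449387  D=ac−b²=16.019594
λ₁=(c·0.098−b)/D = (104.449387·0.098−9.058528)/16.019594 = 0.073504
λ₂=(a−b·0.098)/D = (0.938986−9.058528·0.098)/16.019594 = 0.003199
w* = 0.073504·g + 0.003199·h:
  w_0 = 0.073504·2.2544 + 0.003199·20.5476 = 0.2314  (Merck)
  w_1 = 0.073504·0.6781 + 0.003199·10.3594 = 0.0830  (Exxon)
  w_2 = 0.073504·2.0261 + 0.003199·18.4668 = 0.2080  (Unilever)
  w_3 = 0.073504·1.9558 + 0.003199·13.9163 = 0.1883  (Qualcomm)
  w_4 = 0.073504·1.2496 + 0.003199·25.7288 = 0.1742  (Raytheon)
  w_5 = 0.073504·0.8947 + 0.003199·15.4306 = 0.1151  (Starbucks)
Σw_i=1.0000  μᵀw=0.0980
σ²=wᵀΣw=λ₁·μ_p+λ₂ = 0.073504·0.098 + 0.003199 = 0.010403 ≈ 0.0104


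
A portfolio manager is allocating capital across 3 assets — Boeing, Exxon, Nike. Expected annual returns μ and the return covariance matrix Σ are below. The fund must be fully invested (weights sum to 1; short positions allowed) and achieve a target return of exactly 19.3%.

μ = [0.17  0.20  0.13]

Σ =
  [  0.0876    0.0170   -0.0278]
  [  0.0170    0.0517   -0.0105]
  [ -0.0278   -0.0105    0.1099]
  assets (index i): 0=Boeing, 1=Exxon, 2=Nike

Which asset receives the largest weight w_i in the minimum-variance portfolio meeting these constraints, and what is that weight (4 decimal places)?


p=Σ⁻¹μ = [1.8662  3.6620  2.0048]
q=Σ⁻¹𝟙 = [12.3251  18.1224  13.9484]
a=μᵀp=1.310285  b=𝟙ᵀp=7.533050  c=𝟙ᵀq=44.395949  D=ac−b²=1.424493
λ₁=(c·0.193−b)/D = (44.395949·0.193−7.533050)/1.424493 = 0.726833
λ₂=(a−b·0.193)/D = (1.310285−7.533050·0.193)/1.424493 = -0.100804
w* = 0.726833·p + -0.100804·q:
  w_0 = 0.726833·1.8662 + -0.100804·12.3251 = 0.1140  (Boeing)
  w_1 = 0.726833·3.6620 + -0.100804·18.1224 = 0.8349  (Exxon)
  w_2 = 0.726833·2.0048 + -0.100804·13.9484 = 0.0511  (Nike)
Σw_i=1.0000  μᵀw=0.1930
σ²=wᵀΣw=λ₁·μ_p+λ₂ = 0.726833·0.193 + -0.100804 = 0.039475 ≈ 0.0395

Exxon (0.8349)


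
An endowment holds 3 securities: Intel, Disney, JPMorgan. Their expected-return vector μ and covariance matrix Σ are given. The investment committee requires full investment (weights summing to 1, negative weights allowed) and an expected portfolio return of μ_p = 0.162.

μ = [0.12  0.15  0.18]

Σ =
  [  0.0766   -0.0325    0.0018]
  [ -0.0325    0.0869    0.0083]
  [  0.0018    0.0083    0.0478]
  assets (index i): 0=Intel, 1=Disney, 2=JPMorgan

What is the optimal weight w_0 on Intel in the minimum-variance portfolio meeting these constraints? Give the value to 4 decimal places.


x=Σ⁻¹μ = [2.4841  2.3433  3.2653]
y=Σ⁻¹𝟙 = [20.0150  17.3546  17.1533]
a=μᵀx=1.237325  b=𝟙ᵀx=8.092591  c=𝟙ᵀy=54.522933  D=ac−b²=1.972552
λ₁=(c·0.162−b)/D = (54.522933·0.162−8.092591)/1.972552 = 0.375212
λ₂=(a−b·0.162)/D = (1.237325−8.092591·0.162)/1.972552 = -0.037350
w* = 0.375212·x + -0.037350·y:
  w_0 = 0.375212·2.4841 + -0.037350·20.0150 = 0.1845  (Intel)
  w_1 = 0.375212·2.3433 + -0.037350·17.3546 = 0.2310  (Disney)
  w_2 = 0.375212·3.2653 + -0.037350·17.1533 = 0.5845  (JPMorgan)
Σw_i=1.0000  μᵀw=0.1620
σ²=wᵀΣw=λ₁·μ_p+λ₂ = 0.375212·0.162 + -0.037350 = 0.023434 ≈ 0.0234

0.1845


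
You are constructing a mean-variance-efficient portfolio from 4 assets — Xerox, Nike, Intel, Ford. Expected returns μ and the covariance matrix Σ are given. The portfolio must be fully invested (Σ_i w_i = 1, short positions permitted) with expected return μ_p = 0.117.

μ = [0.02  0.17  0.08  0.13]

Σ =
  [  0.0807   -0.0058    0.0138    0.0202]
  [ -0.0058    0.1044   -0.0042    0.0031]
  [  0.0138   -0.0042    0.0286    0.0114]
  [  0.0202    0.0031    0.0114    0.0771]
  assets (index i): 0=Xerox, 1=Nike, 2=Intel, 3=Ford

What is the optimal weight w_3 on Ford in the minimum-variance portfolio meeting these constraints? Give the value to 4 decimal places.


x=Σ⁻¹μ = [-0.4298  1.6745  2.7207  1.3291]
y=Σ⁻¹𝟙 = [6.3006  10.9902  31.0320  6.2891]
a=μᵀx=0.666503  b=𝟙ᵀx=5.294500  c=𝟙ᵀy=54.611986  D=ac−b²=8.367319
λ₁=(c·0.117−b)/D = (54.611986·0.117−5.294500)/8.367319 = 0.130879
λ₂=(a−b·0.117)/D = (0.666503−5.294500·0.117)/8.367319 = 0.005623
w* = 0.130879·x + 0.005623·y:
  w_0 = 0.130879·-0.4298 + 0.005623·6.3006 = -0.0208  (Xerox)
  w_1 = 0.130879·1.6745 + 0.005623·10.9902 = 0.2809  (Nike)
  w_2 = 0.130879·2.7207 + 0.005623·31.0320 = 0.5306  (Intel)
  w_3 = 0.130879·1.3291 + 0.005623·6.2891 = 0.2093  (Ford)
Σw_i=1.0000  μᵀw=0.1170
σ²=wᵀΣw=λ₁·μ_p+λ₂ = 0.130879·0.117 + 0.005623 = 0.020935 ≈ 0.0209

0.2093


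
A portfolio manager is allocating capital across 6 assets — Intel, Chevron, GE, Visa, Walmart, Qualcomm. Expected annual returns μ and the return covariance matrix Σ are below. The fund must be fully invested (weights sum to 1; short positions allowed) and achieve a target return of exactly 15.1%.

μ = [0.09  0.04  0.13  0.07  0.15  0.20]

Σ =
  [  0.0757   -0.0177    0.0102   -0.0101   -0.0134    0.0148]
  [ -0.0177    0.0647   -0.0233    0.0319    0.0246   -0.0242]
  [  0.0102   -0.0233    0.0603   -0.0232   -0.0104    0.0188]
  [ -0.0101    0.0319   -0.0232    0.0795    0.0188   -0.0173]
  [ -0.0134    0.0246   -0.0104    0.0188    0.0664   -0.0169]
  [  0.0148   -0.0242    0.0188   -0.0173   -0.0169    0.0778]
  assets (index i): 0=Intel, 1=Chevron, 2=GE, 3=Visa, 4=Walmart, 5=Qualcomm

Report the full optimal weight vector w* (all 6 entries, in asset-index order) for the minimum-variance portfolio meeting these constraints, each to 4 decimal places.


p=Σ⁻¹μ = [1.2326  1.2928  2.4627  1.2255  2.8394  3.0325]
q=Σ⁻¹𝟙 = [16.2509  23.5245  25.0243  12.8358  14.2308  16.9779]
a=μᵀp=1.600993  b=𝟙ᵀp=12.085440  c=𝟙ᵀq=108.844299  D=ac−b²=28.201043
λ₁=(c·0.151−b)/D = (108.844299·0.151−12.085440)/28.201043 = 0.154251
λ₂=(a−b·0.151)/D = (1.600993−12.085440·0.151)/28.201043 = -0.007940
w* = 0.154251·p + -0.007940·q:
  w_0 = 0.154251·1.2326 + -0.007940·16.2509 = 0.0611  (Intel)
  w_1 = 0.154251·1.2928 + -0.007940·23.5245 = 0.0126  (Chevron)
  w_2 = 0.154251·2.4627 + -0.007940·25.0243 = 0.1812  (GE)
  w_3 = 0.154251·1.2255 + -0.007940·12.8358 = 0.0871  (Visa)
  w_4 = 0.154251·2.8394 + -0.007940·14.2308 = 0.3250  (Walmart)
  w_5 = 0.154251·3.0325 + -0.007940·16.9779 = 0.3330  (Qualcomm)
Σw_i=1.0000  μᵀw=0.1510
σ²=wᵀΣw=λ₁·μ_p+λ₂ = 0.154251·0.151 + -0.007940 = 0.015352 ≈ 0.0154

0.0611  0.0126  0.1812  0.0871  0.3250  0.3330
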